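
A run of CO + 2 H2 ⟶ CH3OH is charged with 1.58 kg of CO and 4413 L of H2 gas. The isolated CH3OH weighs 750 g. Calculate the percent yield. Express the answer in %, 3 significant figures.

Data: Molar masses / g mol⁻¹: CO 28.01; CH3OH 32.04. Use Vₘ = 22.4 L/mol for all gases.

n(CO) = 1.580×1000 / 28.01 = 56.41 mol
n(H2) = 4413 / 22.4 = 197.0 mol
n/ν for CO = 56.41/1 = 56.41
n/ν for H2 = 197.0/2 = 98.50
Smallest n/ν is CO → limiting reagent.
theoretical n(CH3OH) = (1/1) × 56.41 = 56.41 mol → 1807 g
% yield = 750 / 1807 × 100 = 41.51 %

41.5 %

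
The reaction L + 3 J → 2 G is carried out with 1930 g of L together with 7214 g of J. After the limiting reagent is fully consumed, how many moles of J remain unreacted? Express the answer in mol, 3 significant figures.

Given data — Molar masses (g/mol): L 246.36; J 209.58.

10.9 mol

n(L) = 1930 / 246.36 = 7.834 mol
n(J) = 7214 / 209.58 = 34.42 mol
n/ν → L: 7.834, J: 11.47; L is limiting.
J consumed = (3/1) × 7.834 = 23.50 mol
J remaining = 34.42 − 23.50 = 10.92 mol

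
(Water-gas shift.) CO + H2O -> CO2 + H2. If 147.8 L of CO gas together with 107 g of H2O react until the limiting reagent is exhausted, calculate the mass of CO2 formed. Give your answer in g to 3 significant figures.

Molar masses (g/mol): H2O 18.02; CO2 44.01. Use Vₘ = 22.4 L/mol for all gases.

n(CO) = 147.8 / 22.4 = 6.598 mol
n(H2O) = 107.0 / 18.02 = 5.938 mol
n/ν for CO = 6.598/1 = 6.598
n/ν for H2O = 5.938/1 = 5.938
Smallest n/ν is H2O → limiting reagent.
n(CO2) = (1/1) × 5.938 = 5.938 mol
mass = 5.938 × 44.01 = 261.3 g

261 g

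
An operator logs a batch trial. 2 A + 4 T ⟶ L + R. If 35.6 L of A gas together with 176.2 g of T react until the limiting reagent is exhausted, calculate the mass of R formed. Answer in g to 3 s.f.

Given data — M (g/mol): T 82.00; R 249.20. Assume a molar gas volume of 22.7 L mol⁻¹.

134 g

n(A) = 35.60 / 22.7 = 1.568 mol
n(T) = 176.2 / 82.00 = 2.149 mol
n/ν for A = 1.568/2 = 0.7840
n/ν for T = 2.149/4 = 0.5373
Smallest n/ν is T → limiting reagent.
n(R) = (1/4) × 2.149 = 0.5373 mol
mass = 0.5373 × 249.20 = 133.9 g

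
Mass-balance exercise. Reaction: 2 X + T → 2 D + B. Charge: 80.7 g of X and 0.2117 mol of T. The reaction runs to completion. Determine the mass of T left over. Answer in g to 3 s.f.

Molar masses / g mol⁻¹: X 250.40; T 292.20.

n(X) = 80.70 / 250.40 = 0.3223 mol
n(T) = 0.2117 mol
n/ν for X = 0.3223/2 = 0.1612
n/ν for T = 0.2117/1 = 0.2117
Smallest n/ν is X → limiting reagent.
T consumed = (1/2) × 0.3223 = 0.1612 mol
T remaining = 0.2117 − 0.1612 = 0.05050 mol
mass = 0.05050 × 292.20 = 14.76 g

14.8 g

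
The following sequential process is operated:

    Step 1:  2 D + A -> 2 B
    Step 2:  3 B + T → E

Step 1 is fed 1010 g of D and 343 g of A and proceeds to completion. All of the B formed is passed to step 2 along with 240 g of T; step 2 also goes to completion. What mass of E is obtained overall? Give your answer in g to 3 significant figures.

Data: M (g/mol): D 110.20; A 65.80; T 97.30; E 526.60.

1300 g

Step 1:
n(D) = 1010 / 110.20 = 9.165 mol
n(A) = 343.0 / 65.80 = 5.213 mol
n/ν for D = 9.165/2 = 4.583
n/ν for A = 5.213/1 = 5.213
Smallest n/ν is D → limiting reagent.
n(B) produced = (2/2) × 9.165 = 9.165 mol
Step 2:
n(B) available = 9.165 mol
n(T) = 240.0 / 97.30 = 2.467 mol
n/ν for B = 9.165/3 = 3.055
n/ν for T = 2.467/1 = 2.467
Smallest n/ν is T → limiting reagent.
n(E) = (1/1) × 2.467 = 2.467 mol
mass = 2.467 × 526.60 = 1299 g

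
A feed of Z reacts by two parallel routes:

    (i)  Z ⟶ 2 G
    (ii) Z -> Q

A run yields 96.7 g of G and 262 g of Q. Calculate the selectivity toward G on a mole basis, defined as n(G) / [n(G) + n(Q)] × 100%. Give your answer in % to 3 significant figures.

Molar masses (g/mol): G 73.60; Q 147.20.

42.5 %

n(G) = 96.7 / 73.60 = 1.314 mol
n(Q) = 262 / 147.20 = 1.780 mol
selectivity = 1.314/(1.314+1.780) × 100 = 42.47 %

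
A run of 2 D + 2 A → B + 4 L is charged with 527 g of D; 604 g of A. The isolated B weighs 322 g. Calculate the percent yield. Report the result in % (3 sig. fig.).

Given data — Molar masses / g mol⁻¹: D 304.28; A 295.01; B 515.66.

n(D) = 527.0 / 304.28 = 1.732 mol
n(A) = 604.0 / 295.01 = 2.047 mol
n/ν for D = 1.732/2 = 0.8660
n/ν for A = 2.047/2 = 1.024
Smallest n/ν is D → limiting reagent.
theoretical n(B) = (1/2) × 1.732 = 0.8660 mol → 446.6 g
% yield = 322 / 446.6 × 100 = 72.10 %

72.1 %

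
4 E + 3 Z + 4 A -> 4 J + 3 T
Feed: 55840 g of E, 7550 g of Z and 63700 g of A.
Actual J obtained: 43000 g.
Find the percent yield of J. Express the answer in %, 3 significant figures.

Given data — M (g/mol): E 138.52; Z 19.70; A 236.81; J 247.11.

n(E) = 55840 / 138.52 = 403.1 mol
n(Z) = 7550 / 19.70 = 383.2 mol
n(A) = 63700 / 236.81 = 269.0 mol
n/ν for E = 403.1/4 = 100.8
n/ν for Z = 383.2/3 = 127.7
n/ν for A = 269.0/4 = 67.25
Smallest n/ν is A → limiting reagent.
theoretical n(J) = (4/4) × 269.0 = 269.0 mol → 66470 g
% yield = 43000 / 66470 × 100 = 64.69 %

64.7 %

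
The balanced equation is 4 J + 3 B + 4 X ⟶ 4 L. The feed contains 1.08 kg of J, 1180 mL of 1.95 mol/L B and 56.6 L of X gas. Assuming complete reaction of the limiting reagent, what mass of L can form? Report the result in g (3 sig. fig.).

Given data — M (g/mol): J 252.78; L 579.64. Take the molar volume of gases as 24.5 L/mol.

n(J) = 1.080×1000 / 252.78 = 4.272 mol
n(B) = 1.95 × 1180/1000 = 2.301 mol
n(X) = 56.60 / 24.5 = 2.310 mol
n/ν for J = 4.272/4 = 1.068
n/ν for B = 2.301/3 = 0.7670
n/ν for X = 2.310/4 = 0.5775
Smallest n/ν is X → limiting reagent.
n(L) = (4/4) × 2.310 = 2.310 mol
mass = 2.310 × 579.64 = 1339 g

1340 g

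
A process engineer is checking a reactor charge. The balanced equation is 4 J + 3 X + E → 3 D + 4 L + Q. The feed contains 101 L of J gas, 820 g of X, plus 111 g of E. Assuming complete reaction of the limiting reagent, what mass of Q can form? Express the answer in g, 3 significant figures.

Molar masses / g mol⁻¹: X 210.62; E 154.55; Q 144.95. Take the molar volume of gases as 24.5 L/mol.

104 g

n(J) = 101.0 / 24.5 = 4.122 mol
n(X) = 820.0 / 210.62 = 3.893 mol
n(E) = 111.0 / 154.55 = 0.7182 mol
n/ν for J = 4.122/4 = 1.031
n/ν for X = 3.893/3 = 1.298
n/ν for E = 0.7182/1 = 0.7182
Smallest n/ν is E → limiting reagent.
n(Q) = (1/1) × 0.7182 = 0.7182 mol
mass = 0.7182 × 144.95 = 104.1 g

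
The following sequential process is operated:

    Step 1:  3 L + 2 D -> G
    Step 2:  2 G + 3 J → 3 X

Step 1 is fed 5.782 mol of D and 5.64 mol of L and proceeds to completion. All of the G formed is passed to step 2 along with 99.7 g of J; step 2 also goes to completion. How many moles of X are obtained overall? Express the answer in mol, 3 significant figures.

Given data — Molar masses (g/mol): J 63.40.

Step 1:
n(D) = 5.782 mol
n(L) = 5.640 mol
n/ν for D = 5.782/2 = 2.891
n/ν for L = 5.640/3 = 1.880
Smallest n/ν is L → limiting reagent.
n(G) produced = (1/3) × 5.640 = 1.880 mol
Step 2:
n(G) available = 1.880 mol
n(J) = 99.70 / 63.40 = 1.573 mol
n/ν for G = 1.880/2 = 0.9400
n/ν for J = 1.573/3 = 0.5243
Smallest n/ν is J → limiting reagent.
n(X) = (3/3) × 1.573 = 1.573 mol

1.57 mol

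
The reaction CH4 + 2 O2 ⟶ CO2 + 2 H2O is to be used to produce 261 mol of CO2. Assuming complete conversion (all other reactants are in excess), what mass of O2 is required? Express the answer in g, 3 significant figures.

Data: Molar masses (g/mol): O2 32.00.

n(CO2) = 261.0 mol
n(O2) = (2/1) × 261.0 = 522.0 mol
mass = 522.0 × 32.00 = 16700 g

16700 g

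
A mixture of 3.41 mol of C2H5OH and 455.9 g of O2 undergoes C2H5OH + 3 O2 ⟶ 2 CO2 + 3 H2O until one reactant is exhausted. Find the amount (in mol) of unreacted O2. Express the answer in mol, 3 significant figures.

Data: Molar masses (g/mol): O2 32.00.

n(C2H5OH) = 3.410 mol
n(O2) = 455.9 / 32.00 = 14.25 mol
n/ν for C2H5OH = 3.410/1 = 3.410
n/ν for O2 = 14.25/3 = 4.750
Smallest n/ν is C2H5OH → limiting reagent.
O2 consumed = (3/1) × 3.410 = 10.23 mol
O2 remaining = 14.25 − 10.23 = 4.020 mol

4.02 mol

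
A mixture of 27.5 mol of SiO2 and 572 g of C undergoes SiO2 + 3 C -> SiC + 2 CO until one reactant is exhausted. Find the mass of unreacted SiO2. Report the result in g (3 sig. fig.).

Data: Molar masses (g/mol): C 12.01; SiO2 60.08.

698 g

n(SiO2) = 27.50 mol
n(C) = 572.0 / 12.01 = 47.63 mol
n/ν → SiO2: 27.50, C: 15.88; C is limiting.
SiO2 consumed = (1/3) × 47.63 = 15.88 mol
SiO2 remaining = 27.50 − 15.88 = 11.62 mol
mass = 11.62 × 60.08 = 698.1 g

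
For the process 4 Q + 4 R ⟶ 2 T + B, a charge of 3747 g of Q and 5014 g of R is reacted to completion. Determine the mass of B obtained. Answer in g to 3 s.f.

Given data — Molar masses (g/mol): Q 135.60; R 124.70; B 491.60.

n(Q) = 3747 / 135.60 = 27.63 mol
n(R) = 5014 / 124.70 = 40.21 mol
n/ν → Q: 6.908, R: 10.05; Q is limiting.
n(B) = (1/4) × 27.63 = 6.908 mol
mass = 6.908 × 491.60 = 3396 g

3400 g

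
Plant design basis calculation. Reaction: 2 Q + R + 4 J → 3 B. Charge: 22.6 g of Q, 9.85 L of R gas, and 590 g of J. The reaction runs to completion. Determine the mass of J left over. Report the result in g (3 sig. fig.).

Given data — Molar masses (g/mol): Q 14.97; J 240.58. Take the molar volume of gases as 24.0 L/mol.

n(Q) = 22.60 / 14.97 = 1.510 mol
n(R) = 9.850 / 24.0 = 0.4104 mol
n(J) = 590.0 / 240.58 = 2.452 mol
n/ν for Q = 1.510/2 = 0.7550
n/ν for R = 0.4104/1 = 0.4104
n/ν for J = 2.452/4 = 0.6130
Smallest n/ν is R → limiting reagent.
J consumed = (4/1) × 0.4104 = 1.642 mol
J remaining = 2.452 − 1.642 = 0.8100 mol
mass = 0.8100 × 240.58 = 194.9 g

195 g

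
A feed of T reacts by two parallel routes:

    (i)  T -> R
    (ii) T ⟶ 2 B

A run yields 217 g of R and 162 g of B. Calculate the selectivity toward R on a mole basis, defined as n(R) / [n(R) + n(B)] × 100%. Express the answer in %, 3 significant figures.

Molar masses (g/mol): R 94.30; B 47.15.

n(R) = 217 / 94.30 = 2.301 mol
n(B) = 162 / 47.15 = 3.436 mol
selectivity = 2.301/(2.301+3.436) × 100 = 40.11 %

40.1 %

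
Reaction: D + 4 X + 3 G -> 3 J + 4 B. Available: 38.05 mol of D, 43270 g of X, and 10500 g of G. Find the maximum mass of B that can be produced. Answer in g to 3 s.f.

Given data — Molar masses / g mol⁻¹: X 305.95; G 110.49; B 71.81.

9100 g

n(D) = 38.05 mol
n(X) = 43270 / 305.95 = 141.4 mol
n(G) = 10500 / 110.49 = 95.03 mol
n/ν for D = 38.05/1 = 38.05
n/ν for X = 141.4/4 = 35.35
n/ν for G = 95.03/3 = 31.68
Smallest n/ν is G → limiting reagent.
n(B) = (4/3) × 95.03 = 126.7 mol
mass = 126.7 × 71.81 = 9098 g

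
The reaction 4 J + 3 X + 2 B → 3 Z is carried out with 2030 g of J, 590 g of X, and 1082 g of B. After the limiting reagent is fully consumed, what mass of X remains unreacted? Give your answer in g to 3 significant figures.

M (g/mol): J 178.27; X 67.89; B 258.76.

164 g

n(J) = 2030 / 178.27 = 11.39 mol
n(X) = 590.0 / 67.89 = 8.691 mol
n(B) = 1082 / 258.76 = 4.181 mol
n/ν for J = 11.39/4 = 2.848
n/ν for X = 8.691/3 = 2.897
n/ν for B = 4.181/2 = 2.091
Smallest n/ν is B → limiting reagent.
X consumed = (3/2) × 4.181 = 6.272 mol
X remaining = 8.691 − 6.272 = 2.419 mol
mass = 2.419 × 67.89 = 164.2 g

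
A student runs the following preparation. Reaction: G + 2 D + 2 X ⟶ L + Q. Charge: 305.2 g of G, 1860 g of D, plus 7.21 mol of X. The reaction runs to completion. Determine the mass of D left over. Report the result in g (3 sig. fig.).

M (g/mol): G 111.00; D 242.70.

525 g

n(G) = 305.2 / 111.00 = 2.750 mol
n(D) = 1860 / 242.70 = 7.664 mol
n(X) = 7.210 mol
n/ν → G: 2.750, D: 3.832, X: 3.605; G is limiting.
D consumed = (2/1) × 2.750 = 5.500 mol
D remaining = 7.664 − 5.500 = 2.164 mol
mass = 2.164 × 242.70 = 525.2 g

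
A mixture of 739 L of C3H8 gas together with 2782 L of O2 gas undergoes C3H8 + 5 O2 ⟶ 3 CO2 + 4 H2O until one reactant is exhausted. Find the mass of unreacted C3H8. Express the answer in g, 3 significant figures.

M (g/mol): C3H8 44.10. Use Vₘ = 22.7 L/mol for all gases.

355 g

n(C3H8) = 739.0 / 22.7 = 32.56 mol
n(O2) = 2782 / 22.7 = 122.6 mol
n/ν → C3H8: 32.56, O2: 24.52; O2 is limiting.
C3H8 consumed = (1/5) × 122.6 = 24.52 mol
C3H8 remaining = 32.56 − 24.52 = 8.040 mol
mass = 8.040 × 44.10 = 354.6 g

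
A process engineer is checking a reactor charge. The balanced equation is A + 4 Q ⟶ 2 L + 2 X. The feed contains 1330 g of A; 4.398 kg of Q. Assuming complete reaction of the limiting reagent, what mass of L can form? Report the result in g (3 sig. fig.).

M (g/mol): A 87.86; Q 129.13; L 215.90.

n(A) = 1330 / 87.86 = 15.14 mol
n(Q) = 4.398×1000 / 129.13 = 34.06 mol
n/ν → A: 15.14, Q: 8.515; Q is limiting.
n(L) = (2/4) × 34.06 = 17.03 mol
mass = 17.03 × 215.90 = 3677 g

3680 g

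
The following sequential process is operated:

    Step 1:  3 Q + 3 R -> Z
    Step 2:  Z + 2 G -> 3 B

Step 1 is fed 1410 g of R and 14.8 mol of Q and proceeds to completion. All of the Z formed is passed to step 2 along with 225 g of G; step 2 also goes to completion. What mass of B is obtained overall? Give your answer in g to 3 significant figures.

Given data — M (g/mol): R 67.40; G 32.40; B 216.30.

2250 g

Step 1:
n(R) = 1410 / 67.40 = 20.92 mol
n(Q) = 14.80 mol
n/ν for R = 20.92/3 = 6.973
n/ν for Q = 14.80/3 = 4.933
Smallest n/ν is Q → limiting reagent.
n(Z) produced = (1/3) × 14.80 = 4.933 mol
Step 2:
n(Z) available = 4.933 mol
n(G) = 225.0 / 32.40 = 6.944 mol
n/ν for Z = 4.933/1 = 4.933
n/ν for G = 6.944/2 = 3.472
Smallest n/ν is G → limiting reagent.
n(B) = (3/2) × 6.944 = 10.42 mol
mass = 10.42 × 216.30 = 2254 g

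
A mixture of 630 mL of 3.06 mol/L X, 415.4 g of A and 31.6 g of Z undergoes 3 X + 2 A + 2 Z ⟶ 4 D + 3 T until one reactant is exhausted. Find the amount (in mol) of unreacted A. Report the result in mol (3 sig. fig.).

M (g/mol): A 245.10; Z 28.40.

0.582 mol

n(X) = 3.06 × 630.0/1000 = 1.928 mol
n(A) = 415.4 / 245.10 = 1.695 mol
n(Z) = 31.60 / 28.40 = 1.113 mol
n/ν for X = 1.928/3 = 0.6427
n/ν for A = 1.695/2 = 0.8475
n/ν for Z = 1.113/2 = 0.5565
Smallest n/ν is Z → limiting reagent.
A consumed = (2/2) × 1.113 = 1.113 mol
A remaining = 1.695 − 1.113 = 0.5820 mol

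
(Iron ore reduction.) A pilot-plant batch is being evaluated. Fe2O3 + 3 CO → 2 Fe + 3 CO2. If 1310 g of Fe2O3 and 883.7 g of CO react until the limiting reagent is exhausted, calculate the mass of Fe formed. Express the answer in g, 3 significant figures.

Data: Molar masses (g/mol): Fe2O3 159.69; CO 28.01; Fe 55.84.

916 g

n(Fe2O3) = 1310 / 159.69 = 8.203 mol
n(CO) = 883.7 / 28.01 = 31.55 mol
n/ν for Fe2O3 = 8.203/1 = 8.203
n/ν for CO = 31.55/3 = 10.52
Smallest n/ν is Fe2O3 → limiting reagent.
n(Fe) = (2/1) × 8.203 = 16.41 mol
mass = 16.41 × 55.84 = 916.3 g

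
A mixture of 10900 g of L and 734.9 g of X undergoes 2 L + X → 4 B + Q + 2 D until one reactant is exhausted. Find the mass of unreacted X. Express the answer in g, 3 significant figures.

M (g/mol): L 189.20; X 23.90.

46.4 g

n(L) = 10900 / 189.20 = 57.61 mol
n(X) = 734.9 / 23.90 = 30.75 mol
n/ν for L = 57.61/2 = 28.81
n/ν for X = 30.75/1 = 30.75
Smallest n/ν is L → limiting reagent.
X consumed = (1/2) × 57.61 = 28.81 mol
X remaining = 30.75 − 28.81 = 1.940 mol
mass = 1.940 × 23.90 = 46.37 g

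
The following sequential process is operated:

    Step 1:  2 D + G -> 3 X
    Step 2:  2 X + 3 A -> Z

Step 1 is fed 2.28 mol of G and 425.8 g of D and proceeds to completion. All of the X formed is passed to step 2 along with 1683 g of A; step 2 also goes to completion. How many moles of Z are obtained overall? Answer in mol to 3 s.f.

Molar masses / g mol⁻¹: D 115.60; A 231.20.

2.43 mol

Step 1:
n(G) = 2.280 mol
n(D) = 425.8 / 115.60 = 3.683 mol
n/ν for G = 2.280/1 = 2.280
n/ν for D = 3.683/2 = 1.842
Smallest n/ν is D → limiting reagent.
n(X) produced = (3/2) × 3.683 = 5.525 mol
Step 2:
n(X) available = 5.525 mol
n(A) = 1683 / 231.20 = 7.279 mol
n/ν for X = 5.525/2 = 2.763
n/ν for A = 7.279/3 = 2.426
Smallest n/ν is A → limiting reagent.
n(Z) = (1/3) × 7.279 = 2.426 mol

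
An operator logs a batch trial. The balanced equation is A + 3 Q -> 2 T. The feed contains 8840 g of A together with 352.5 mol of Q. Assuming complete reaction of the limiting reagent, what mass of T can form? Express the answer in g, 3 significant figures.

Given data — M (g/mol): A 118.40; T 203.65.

30400 g

n(A) = 8840 / 118.40 = 74.66 mol
n(Q) = 352.5 mol
n/ν → A: 74.66, Q: 117.5; A is limiting.
n(T) = (2/1) × 74.66 = 149.3 mol
mass = 149.3 × 203.65 = 30400 g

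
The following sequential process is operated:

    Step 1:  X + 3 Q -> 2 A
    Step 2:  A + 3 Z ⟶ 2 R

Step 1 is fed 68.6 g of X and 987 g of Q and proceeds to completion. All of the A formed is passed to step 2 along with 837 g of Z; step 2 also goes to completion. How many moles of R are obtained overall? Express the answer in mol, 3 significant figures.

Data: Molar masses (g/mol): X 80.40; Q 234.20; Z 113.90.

3.41 mol

Step 1:
n(X) = 68.60 / 80.40 = 0.8532 mol
n(Q) = 987.0 / 234.20 = 4.214 mol
n/ν for X = 0.8532/1 = 0.8532
n/ν for Q = 4.214/3 = 1.405
Smallest n/ν is X → limiting reagent.
n(A) produced = (2/1) × 0.8532 = 1.706 mol
Step 2:
n(A) available = 1.706 mol
n(Z) = 837.0 / 113.90 = 7.349 mol
n/ν for A = 1.706/1 = 1.706
n/ν for Z = 7.349/3 = 2.450
Smallest n/ν is A → limiting reagent.
n(R) = (2/1) × 1.706 = 3.412 mol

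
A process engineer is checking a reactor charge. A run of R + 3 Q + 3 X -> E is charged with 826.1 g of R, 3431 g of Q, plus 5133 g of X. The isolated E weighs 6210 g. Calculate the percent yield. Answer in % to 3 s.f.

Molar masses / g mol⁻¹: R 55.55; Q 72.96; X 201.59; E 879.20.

83.2 %

n(R) = 826.1 / 55.55 = 14.87 mol
n(Q) = 3431 / 72.96 = 47.03 mol
n(X) = 5133 / 201.59 = 25.46 mol
n/ν → R: 14.87, Q: 15.68, X: 8.487; X is limiting.
theoretical n(E) = (1/3) × 25.46 = 8.487 mol → 7462 g
% yield = 6210 / 7462 × 100 = 83.22 %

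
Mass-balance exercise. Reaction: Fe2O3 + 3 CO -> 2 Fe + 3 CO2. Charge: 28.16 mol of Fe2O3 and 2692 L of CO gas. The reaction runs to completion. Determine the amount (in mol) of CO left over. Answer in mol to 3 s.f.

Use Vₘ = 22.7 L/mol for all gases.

34.1 mol

n(Fe2O3) = 28.16 mol
n(CO) = 2692 / 22.7 = 118.6 mol
n/ν for Fe2O3 = 28.16/1 = 28.16
n/ν for CO = 118.6/3 = 39.53
Smallest n/ν is Fe2O3 → limiting reagent.
CO consumed = (3/1) × 28.16 = 84.48 mol
CO remaining = 118.6 − 84.48 = 34.12 mol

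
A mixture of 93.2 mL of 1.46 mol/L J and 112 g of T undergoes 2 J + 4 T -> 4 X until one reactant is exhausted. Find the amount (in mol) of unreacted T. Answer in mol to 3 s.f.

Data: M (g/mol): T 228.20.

0.219 mol

n(J) = 1.46 × 93.20/1000 = 0.1361 mol
n(T) = 112.0 / 228.20 = 0.4908 mol
n/ν for J = 0.1361/2 = 0.06805
n/ν for T = 0.4908/4 = 0.1227
Smallest n/ν is J → limiting reagent.
T consumed = (4/2) × 0.1361 = 0.2722 mol
T remaining = 0.4908 − 0.2722 = 0.2186 mol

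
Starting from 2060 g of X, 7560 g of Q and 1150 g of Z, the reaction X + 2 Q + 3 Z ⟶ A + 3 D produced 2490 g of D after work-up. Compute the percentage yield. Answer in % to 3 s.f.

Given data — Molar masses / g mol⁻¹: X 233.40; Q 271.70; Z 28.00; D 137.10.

68.6 %

n(X) = 2060 / 233.40 = 8.826 mol
n(Q) = 7560 / 271.70 = 27.82 mol
n(Z) = 1150 / 28.00 = 41.07 mol
n/ν for X = 8.826/1 = 8.826
n/ν for Q = 27.82/2 = 13.91
n/ν for Z = 41.07/3 = 13.69
Smallest n/ν is X → limiting reagent.
theoretical n(D) = (3/1) × 8.826 = 26.48 mol → 3630 g
% yield = 2490 / 3630 × 100 = 68.60 %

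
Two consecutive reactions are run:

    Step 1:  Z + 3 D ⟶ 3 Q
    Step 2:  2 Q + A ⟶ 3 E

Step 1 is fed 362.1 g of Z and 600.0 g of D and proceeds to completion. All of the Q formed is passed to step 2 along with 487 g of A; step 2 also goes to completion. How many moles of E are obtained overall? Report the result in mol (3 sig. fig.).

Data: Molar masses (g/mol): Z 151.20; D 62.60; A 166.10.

Step 1:
n(Z) = 362.1 / 151.20 = 2.395 mol
n(D) = 600.0 / 62.60 = 9.585 mol
n/ν for Z = 2.395/1 = 2.395
n/ν for D = 9.585/3 = 3.195
Smallest n/ν is Z → limiting reagent.
n(Q) produced = (3/1) × 2.395 = 7.185 mol
Step 2:
n(Q) available = 7.185 mol
n(A) = 487.0 / 166.10 = 2.932 mol
n/ν for Q = 7.185/2 = 3.593
n/ν for A = 2.932/1 = 2.932
Smallest n/ν is A → limiting reagent.
n(E) = (3/1) × 2.932 = 8.796 mol

8.80 mol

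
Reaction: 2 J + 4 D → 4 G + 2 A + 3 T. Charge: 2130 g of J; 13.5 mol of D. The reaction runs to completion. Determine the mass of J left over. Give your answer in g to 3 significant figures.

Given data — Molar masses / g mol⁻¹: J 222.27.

n(J) = 2130 / 222.27 = 9.583 mol
n(D) = 13.50 mol
n/ν → J: 4.792, D: 3.375; D is limiting.
J consumed = (2/4) × 13.50 = 6.750 mol
J remaining = 9.583 − 6.750 = 2.833 mol
mass = 2.833 × 222.27 = 629.7 g

630 g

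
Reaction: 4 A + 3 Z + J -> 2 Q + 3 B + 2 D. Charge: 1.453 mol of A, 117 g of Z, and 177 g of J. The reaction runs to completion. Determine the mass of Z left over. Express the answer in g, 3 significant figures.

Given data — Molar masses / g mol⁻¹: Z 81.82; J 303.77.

27.8 g

n(A) = 1.453 mol
n(Z) = 117.0 / 81.82 = 1.430 mol
n(J) = 177.0 / 303.77 = 0.5827 mol
n/ν → A: 0.3633, Z: 0.4767, J: 0.5827; A is limiting.
Z consumed = (3/4) × 1.453 = 1.090 mol
Z remaining = 1.430 − 1.090 = 0.3400 mol
mass = 0.3400 × 81.82 = 27.82 g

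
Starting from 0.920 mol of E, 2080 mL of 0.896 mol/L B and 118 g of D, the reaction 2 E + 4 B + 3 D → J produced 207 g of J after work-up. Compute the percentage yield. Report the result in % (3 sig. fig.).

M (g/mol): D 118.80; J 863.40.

n(E) = 0.9200 mol
n(B) = 0.896 × 2080/1000 = 1.864 mol
n(D) = 118.0 / 118.80 = 0.9933 mol
n/ν for E = 0.9200/2 = 0.4600
n/ν for B = 1.864/4 = 0.4660
n/ν for D = 0.9933/3 = 0.3311
Smallest n/ν is D → limiting reagent.
theoretical n(J) = (1/3) × 0.9933 = 0.3311 mol → 285.9 g
% yield = 207 / 285.9 × 100 = 72.40 %

72.4 %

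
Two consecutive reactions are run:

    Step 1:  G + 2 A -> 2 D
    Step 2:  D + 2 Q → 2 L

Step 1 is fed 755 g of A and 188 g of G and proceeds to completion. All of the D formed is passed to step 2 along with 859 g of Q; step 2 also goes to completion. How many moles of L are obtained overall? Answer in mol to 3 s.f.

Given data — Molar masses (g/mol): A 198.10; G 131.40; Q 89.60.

5.72 mol

Step 1:
n(A) = 755.0 / 198.10 = 3.811 mol
n(G) = 188.0 / 131.40 = 1.431 mol
n/ν for A = 3.811/2 = 1.906
n/ν for G = 1.431/1 = 1.431
Smallest n/ν is G → limiting reagent.
n(D) produced = (2/1) × 1.431 = 2.862 mol
Step 2:
n(D) available = 2.862 mol
n(Q) = 859.0 / 89.60 = 9.587 mol
n/ν for D = 2.862/1 = 2.862
n/ν for Q = 9.587/2 = 4.794
Smallest n/ν is D → limiting reagent.
n(L) = (2/1) × 2.862 = 5.724 mol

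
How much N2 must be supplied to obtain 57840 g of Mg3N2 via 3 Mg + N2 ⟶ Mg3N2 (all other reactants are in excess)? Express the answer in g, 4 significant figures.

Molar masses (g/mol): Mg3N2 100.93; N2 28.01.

16050 g

n(Mg3N2) = 57840 / 100.93 = 573.1 mol
n(N2) = (1/1) × 573.1 = 573.1 mol
mass = 573.1 × 28.01 = 16050 g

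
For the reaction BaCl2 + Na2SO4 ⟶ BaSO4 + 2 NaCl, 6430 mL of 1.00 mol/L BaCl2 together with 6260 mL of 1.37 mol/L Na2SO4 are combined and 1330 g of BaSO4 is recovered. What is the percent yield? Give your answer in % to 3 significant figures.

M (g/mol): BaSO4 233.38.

88.6 %

n(BaCl2) = 1.00 × 6430/1000 = 6.430 mol
n(Na2SO4) = 1.37 × 6260/1000 = 8.576 mol
n/ν for BaCl2 = 6.430/1 = 6.430
n/ν for Na2SO4 = 8.576/1 = 8.576
Smallest n/ν is BaCl2 → limiting reagent.
theoretical n(BaSO4) = (1/1) × 6.430 = 6.430 mol → 1501 g
% yield = 1330 / 1501 × 100 = 88.61 %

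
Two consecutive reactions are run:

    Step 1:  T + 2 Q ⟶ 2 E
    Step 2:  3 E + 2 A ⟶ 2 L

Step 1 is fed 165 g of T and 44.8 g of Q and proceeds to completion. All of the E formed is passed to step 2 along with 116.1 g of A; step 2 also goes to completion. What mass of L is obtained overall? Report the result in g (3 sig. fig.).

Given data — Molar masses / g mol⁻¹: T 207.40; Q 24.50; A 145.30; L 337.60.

270 g

Step 1:
n(T) = 165.0 / 207.40 = 0.7956 mol
n(Q) = 44.80 / 24.50 = 1.829 mol
n/ν for T = 0.7956/1 = 0.7956
n/ν for Q = 1.829/2 = 0.9145
Smallest n/ν is T → limiting reagent.
n(E) produced = (2/1) × 0.7956 = 1.591 mol
Step 2:
n(E) available = 1.591 mol
n(A) = 116.1 / 145.30 = 0.7990 mol
n/ν for E = 1.591/3 = 0.5303
n/ν for A = 0.7990/2 = 0.3995
Smallest n/ν is A → limiting reagent.
n(L) = (2/2) × 0.7990 = 0.7990 mol
mass = 0.7990 × 337.60 = 269.7 g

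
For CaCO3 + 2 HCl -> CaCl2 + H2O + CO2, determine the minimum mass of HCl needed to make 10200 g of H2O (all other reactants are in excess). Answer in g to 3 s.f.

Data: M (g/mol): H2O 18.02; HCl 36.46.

41300 g

n(H2O) = 10200 / 18.02 = 566.0 mol
n(HCl) = (2/1) × 566.0 = 1132 mol
mass = 1132 × 36.46 = 41270 g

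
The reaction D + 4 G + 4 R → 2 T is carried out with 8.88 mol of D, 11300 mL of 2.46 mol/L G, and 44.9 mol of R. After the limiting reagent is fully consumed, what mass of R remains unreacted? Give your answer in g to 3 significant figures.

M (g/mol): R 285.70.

n(D) = 8.880 mol
n(G) = 2.46 × 11300/1000 = 27.80 mol
n(R) = 44.90 mol
n/ν for D = 8.880/1 = 8.880
n/ν for G = 27.80/4 = 6.950
n/ν for R = 44.90/4 = 11.23
Smallest n/ν is G → limiting reagent.
R consumed = (4/4) × 27.80 = 27.80 mol
R remaining = 44.90 − 27.80 = 17.10 mol
mass = 17.10 × 285.70 = 4885 g

4890 g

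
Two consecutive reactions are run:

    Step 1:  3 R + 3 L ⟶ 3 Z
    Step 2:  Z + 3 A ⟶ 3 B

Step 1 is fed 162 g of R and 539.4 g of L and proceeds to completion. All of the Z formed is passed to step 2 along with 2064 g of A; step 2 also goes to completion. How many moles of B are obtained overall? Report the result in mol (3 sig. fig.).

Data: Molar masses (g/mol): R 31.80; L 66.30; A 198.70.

10.4 mol

Step 1:
n(R) = 162.0 / 31.80 = 5.094 mol
n(L) = 539.4 / 66.30 = 8.136 mol
n/ν → R: 1.698, L: 2.712; R is limiting.
n(Z) produced = (3/3) × 5.094 = 5.094 mol
Step 2:
n(Z) available = 5.094 mol
n(A) = 2064 / 198.70 = 10.39 mol
n/ν → Z: 5.094, A: 3.463; A is limiting.
n(B) = (3/3) × 10.39 = 10.39 mol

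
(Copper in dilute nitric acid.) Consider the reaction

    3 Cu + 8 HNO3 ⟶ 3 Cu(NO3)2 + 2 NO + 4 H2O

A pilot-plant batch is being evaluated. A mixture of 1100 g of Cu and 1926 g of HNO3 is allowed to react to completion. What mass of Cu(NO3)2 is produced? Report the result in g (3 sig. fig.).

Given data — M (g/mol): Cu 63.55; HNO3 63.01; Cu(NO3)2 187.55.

n(Cu) = 1100 / 63.55 = 17.31 mol
n(HNO3) = 1926 / 63.01 = 30.57 mol
n/ν for Cu = 17.31/3 = 5.770
n/ν for HNO3 = 30.57/8 = 3.821
Smallest n/ν is HNO3 → limiting reagent.
n(Cu(NO3)2) = (3/8) × 30.57 = 11.46 mol
mass = 11.46 × 187.55 = 2149 g

2150 g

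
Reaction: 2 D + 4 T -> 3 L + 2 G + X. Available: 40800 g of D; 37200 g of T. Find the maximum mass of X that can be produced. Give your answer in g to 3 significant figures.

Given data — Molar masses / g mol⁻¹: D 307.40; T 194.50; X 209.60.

n(D) = 40800 / 307.40 = 132.7 mol
n(T) = 37200 / 194.50 = 191.3 mol
n/ν → D: 66.35, T: 47.83; T is limiting.
n(X) = (1/4) × 191.3 = 47.83 mol
mass = 47.83 × 209.60 = 10030 g

10000 g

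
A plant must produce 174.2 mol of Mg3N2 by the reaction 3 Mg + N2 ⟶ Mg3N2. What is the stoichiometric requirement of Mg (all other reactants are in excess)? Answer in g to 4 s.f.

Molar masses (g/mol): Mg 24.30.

12700 g

n(Mg3N2) = 174.2 mol
n(Mg) = (3/1) × 174.2 = 522.6 mol
mass = 522.6 × 24.30 = 12700 g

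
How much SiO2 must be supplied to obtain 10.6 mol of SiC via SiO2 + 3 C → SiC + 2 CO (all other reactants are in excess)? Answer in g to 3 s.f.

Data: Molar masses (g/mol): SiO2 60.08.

637 g

n(SiC) = 10.60 mol
n(SiO2) = (1/1) × 10.60 = 10.60 mol
mass = 10.60 × 60.08 = 636.8 g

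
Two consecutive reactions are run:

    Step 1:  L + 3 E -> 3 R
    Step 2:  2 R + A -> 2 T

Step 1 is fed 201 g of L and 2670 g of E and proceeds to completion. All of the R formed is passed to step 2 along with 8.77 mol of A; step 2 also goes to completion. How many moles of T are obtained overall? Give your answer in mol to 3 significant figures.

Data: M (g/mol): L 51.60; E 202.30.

Step 1:
n(L) = 201.0 / 51.60 = 3.895 mol
n(E) = 2670 / 202.30 = 13.20 mol
n/ν → L: 3.895, E: 4.400; L is limiting.
n(R) produced = (3/1) × 3.895 = 11.69 mol
Step 2:
n(R) available = 11.69 mol
n(A) = 8.770 mol
n/ν → R: 5.845, A: 8.770; R is limiting.
n(T) = (2/2) × 11.69 = 11.69 mol

11.7 mol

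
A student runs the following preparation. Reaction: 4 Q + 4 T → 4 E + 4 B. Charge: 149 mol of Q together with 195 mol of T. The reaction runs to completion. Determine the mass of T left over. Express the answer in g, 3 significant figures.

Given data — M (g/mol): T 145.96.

6710 g

n(Q) = 149.0 mol
n(T) = 195.0 mol
n/ν → Q: 37.25, T: 48.75; Q is limiting.
T consumed = (4/4) × 149.0 = 149.0 mol
T remaining = 195.0 − 149.0 = 46.00 mol
mass = 46.00 × 145.96 = 6714 g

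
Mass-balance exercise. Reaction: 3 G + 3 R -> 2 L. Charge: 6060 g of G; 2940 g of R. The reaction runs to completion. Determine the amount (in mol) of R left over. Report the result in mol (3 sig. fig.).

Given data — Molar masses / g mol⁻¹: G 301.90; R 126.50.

3.17 mol

n(G) = 6060 / 301.90 = 20.07 mol
n(R) = 2940 / 126.50 = 23.24 mol
n/ν for G = 20.07/3 = 6.690
n/ν for R = 23.24/3 = 7.747
Smallest n/ν is G → limiting reagent.
R consumed = (3/3) × 20.07 = 20.07 mol
R remaining = 23.24 − 20.07 = 3.170 mol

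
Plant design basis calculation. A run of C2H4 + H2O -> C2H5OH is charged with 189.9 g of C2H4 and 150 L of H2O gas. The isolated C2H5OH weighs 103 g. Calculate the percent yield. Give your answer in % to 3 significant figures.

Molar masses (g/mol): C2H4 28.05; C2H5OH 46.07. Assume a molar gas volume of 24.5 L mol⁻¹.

n(C2H4) = 189.9 / 28.05 = 6.770 mol
n(H2O) = 150.0 / 24.5 = 6.122 mol
n/ν → C2H4: 6.770, H2O: 6.122; H2O is limiting.
theoretical n(C2H5OH) = (1/1) × 6.122 = 6.122 mol → 282.0 g
% yield = 103 / 282.0 × 100 = 36.52 %

36.5 %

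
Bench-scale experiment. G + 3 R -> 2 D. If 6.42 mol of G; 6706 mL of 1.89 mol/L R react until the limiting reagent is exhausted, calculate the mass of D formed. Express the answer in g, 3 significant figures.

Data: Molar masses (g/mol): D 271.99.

n(G) = 6.420 mol
n(R) = 1.89 × 6706/1000 = 12.67 mol
n/ν for G = 6.420/1 = 6.420
n/ν for R = 12.67/3 = 4.223
Smallest n/ν is R → limiting reagent.
n(D) = (2/3) × 12.67 = 8.447 mol
mass = 8.447 × 271.99 = 2297 g

2300 g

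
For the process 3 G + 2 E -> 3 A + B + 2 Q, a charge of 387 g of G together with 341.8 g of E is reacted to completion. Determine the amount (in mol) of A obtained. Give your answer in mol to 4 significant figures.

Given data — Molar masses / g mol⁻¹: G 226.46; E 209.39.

n(G) = 387.0 / 226.46 = 1.709 mol
n(E) = 341.8 / 209.39 = 1.632 mol
n/ν for G = 1.709/3 = 0.5697
n/ν for E = 1.632/2 = 0.8160
Smallest n/ν is G → limiting reagent.
n(A) = (3/3) × 1.709 = 1.709 mol

1.709 mol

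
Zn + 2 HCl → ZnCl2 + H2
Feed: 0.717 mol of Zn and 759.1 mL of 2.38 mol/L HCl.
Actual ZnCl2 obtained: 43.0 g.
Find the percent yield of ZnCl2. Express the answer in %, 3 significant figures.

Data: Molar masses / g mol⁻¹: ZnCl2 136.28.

44.0 %

n(Zn) = 0.7170 mol
n(HCl) = 2.38 × 759.1/1000 = 1.807 mol
n/ν for Zn = 0.7170/1 = 0.7170
n/ν for HCl = 1.807/2 = 0.9035
Smallest n/ν is Zn → limiting reagent.
theoretical n(ZnCl2) = (1/1) × 0.7170 = 0.7170 mol → 97.71 g
% yield = 43.0 / 97.71 × 100 = 44.01 %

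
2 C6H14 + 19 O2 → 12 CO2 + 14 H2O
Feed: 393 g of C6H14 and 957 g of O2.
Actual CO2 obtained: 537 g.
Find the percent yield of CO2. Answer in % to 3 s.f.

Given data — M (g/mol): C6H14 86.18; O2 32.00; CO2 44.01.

n(C6H14) = 393.0 / 86.18 = 4.560 mol
n(O2) = 957.0 / 32.00 = 29.91 mol
n/ν for C6H14 = 4.560/2 = 2.280
n/ν for O2 = 29.91/19 = 1.574
Smallest n/ν is O2 → limiting reagent.
theoretical n(CO2) = (12/19) × 29.91 = 18.89 mol → 831.3 g
% yield = 537 / 831.3 × 100 = 64.60 %

64.6 %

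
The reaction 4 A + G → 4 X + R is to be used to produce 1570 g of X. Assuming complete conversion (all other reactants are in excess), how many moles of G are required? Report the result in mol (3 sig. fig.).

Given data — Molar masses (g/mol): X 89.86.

4.37 mol

n(X) = 1570 / 89.86 = 17.47 mol
n(G) = (1/4) × 17.47 = 4.368 mol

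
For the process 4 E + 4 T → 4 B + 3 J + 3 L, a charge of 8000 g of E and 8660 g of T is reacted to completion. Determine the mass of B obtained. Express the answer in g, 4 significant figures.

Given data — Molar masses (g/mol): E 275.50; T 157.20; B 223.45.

n(E) = 8000 / 275.50 = 29.04 mol
n(T) = 8660 / 157.20 = 55.09 mol
n/ν for E = 29.04/4 = 7.260
n/ν for T = 55.09/4 = 13.77
Smallest n/ν is E → limiting reagent.
n(B) = (4/4) × 29.04 = 29.04 mol
mass = 29.04 × 223.45 = 6489 g

6489 g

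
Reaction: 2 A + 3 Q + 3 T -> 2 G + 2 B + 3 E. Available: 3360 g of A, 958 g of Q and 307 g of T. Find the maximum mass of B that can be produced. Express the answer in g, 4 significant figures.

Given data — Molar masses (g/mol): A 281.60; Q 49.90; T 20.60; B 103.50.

1028 g

n(A) = 3360 / 281.60 = 11.93 mol
n(Q) = 958.0 / 49.90 = 19.20 mol
n(T) = 307.0 / 20.60 = 14.90 mol
n/ν for A = 11.93/2 = 5.965
n/ν for Q = 19.20/3 = 6.400
n/ν for T = 14.90/3 = 4.967
Smallest n/ν is T → limiting reagent.
n(B) = (2/3) × 14.90 = 9.933 mol
mass = 9.933 × 103.50 = 1028 g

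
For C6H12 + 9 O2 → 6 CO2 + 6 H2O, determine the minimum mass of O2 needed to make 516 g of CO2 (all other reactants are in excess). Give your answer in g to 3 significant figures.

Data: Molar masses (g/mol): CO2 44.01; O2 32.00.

n(CO2) = 516 / 44.01 = 11.72 mol
n(O2) = (9/6) × 11.72 = 17.58 mol
mass = 17.58 × 32.00 = 562.6 g

563 g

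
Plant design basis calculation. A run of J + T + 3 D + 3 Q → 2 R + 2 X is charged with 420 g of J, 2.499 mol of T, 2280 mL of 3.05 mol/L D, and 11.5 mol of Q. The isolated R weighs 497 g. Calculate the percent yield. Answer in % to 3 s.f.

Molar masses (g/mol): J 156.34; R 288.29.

n(J) = 420.0 / 156.34 = 2.686 mol
n(T) = 2.499 mol
n(D) = 3.05 × 2280/1000 = 6.954 mol
n(Q) = 11.50 mol
n/ν → J: 2.686, T: 2.499, D: 2.318, Q: 3.833; D is limiting.
theoretical n(R) = (2/3) × 6.954 = 4.636 mol → 1337 g
% yield = 497 / 1337 × 100 = 37.17 %

37.2 %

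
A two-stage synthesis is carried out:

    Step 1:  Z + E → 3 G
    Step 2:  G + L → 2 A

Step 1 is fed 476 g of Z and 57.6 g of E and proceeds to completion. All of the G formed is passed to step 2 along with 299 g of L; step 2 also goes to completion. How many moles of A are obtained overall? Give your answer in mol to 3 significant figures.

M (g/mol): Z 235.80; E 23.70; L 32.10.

Step 1:
n(Z) = 476.0 / 235.80 = 2.019 mol
n(E) = 57.60 / 23.70 = 2.430 mol
n/ν for Z = 2.019/1 = 2.019
n/ν for E = 2.430/1 = 2.430
Smallest n/ν is Z → limiting reagent.
n(G) produced = (3/1) × 2.019 = 6.057 mol
Step 2:
n(G) available = 6.057 mol
n(L) = 299.0 / 32.10 = 9.315 mol
n/ν for G = 6.057/1 = 6.057
n/ν for L = 9.315/1 = 9.315
Smallest n/ν is G → limiting reagent.
n(A) = (2/1) × 6.057 = 12.11 mol

12.1 mol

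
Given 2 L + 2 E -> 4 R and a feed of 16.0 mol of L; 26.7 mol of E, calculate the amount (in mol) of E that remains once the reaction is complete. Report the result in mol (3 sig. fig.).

n(L) = 16.00 mol
n(E) = 26.70 mol
n/ν for L = 16.00/2 = 8.000
n/ν for E = 26.70/2 = 13.35
Smallest n/ν is L → limiting reagent.
E consumed = (2/2) × 16.00 = 16.00 mol
E remaining = 26.70 − 16.00 = 10.70 mol

10.7 mol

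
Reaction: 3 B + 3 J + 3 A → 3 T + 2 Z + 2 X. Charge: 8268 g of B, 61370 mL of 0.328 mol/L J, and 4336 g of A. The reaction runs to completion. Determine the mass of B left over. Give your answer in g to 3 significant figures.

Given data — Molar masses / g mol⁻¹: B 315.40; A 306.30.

3800 g

n(B) = 8268 / 315.40 = 26.21 mol
n(J) = 0.328 × 61370/1000 = 20.13 mol
n(A) = 4336 / 306.30 = 14.16 mol
n/ν for B = 26.21/3 = 8.737
n/ν for J = 20.13/3 = 6.710
n/ν for A = 14.16/3 = 4.720
Smallest n/ν is A → limiting reagent.
B consumed = (3/3) × 14.16 = 14.16 mol
B remaining = 26.21 − 14.16 = 12.05 mol
mass = 12.05 × 315.40 = 3801 g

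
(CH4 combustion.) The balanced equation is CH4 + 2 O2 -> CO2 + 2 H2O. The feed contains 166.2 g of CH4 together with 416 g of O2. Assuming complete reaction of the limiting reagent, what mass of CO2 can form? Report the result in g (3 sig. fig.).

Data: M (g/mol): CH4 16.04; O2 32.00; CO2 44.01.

286 g

n(CH4) = 166.2 / 16.04 = 10.36 mol
n(O2) = 416.0 / 32.00 = 13.00 mol
n/ν → CH4: 10.36, O2: 6.500; O2 is limiting.
n(CO2) = (1/2) × 13.00 = 6.500 mol
mass = 6.500 × 44.01 = 286.1 g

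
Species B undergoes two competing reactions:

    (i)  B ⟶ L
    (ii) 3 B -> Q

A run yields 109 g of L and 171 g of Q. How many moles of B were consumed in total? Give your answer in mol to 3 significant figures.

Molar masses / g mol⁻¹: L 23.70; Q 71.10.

n(L) = 109 / 23.70 = 4.599 mol
n(Q) = 171 / 71.10 = 2.405 mol
n(B) via (i) = (1/1)×4.599 = 4.599 mol
n(B) via (ii) = (3/1)×2.405 = 7.215 mol
total n(B) = 4.599 + 7.215 = 11.81 mol

11.8 mol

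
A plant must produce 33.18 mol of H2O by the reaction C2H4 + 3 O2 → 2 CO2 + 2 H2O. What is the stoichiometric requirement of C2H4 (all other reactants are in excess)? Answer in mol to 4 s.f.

n(H2O) = 33.18 mol
n(C2H4) = (1/2) × 33.18 = 16.59 mol

16.59 mol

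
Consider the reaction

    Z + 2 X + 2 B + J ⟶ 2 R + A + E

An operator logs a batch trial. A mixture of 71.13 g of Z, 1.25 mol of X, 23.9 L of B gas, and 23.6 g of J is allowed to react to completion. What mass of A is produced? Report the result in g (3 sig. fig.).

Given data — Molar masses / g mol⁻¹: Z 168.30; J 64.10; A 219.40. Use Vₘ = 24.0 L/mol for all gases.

n(Z) = 71.13 / 168.30 = 0.4226 mol
n(X) = 1.250 mol
n(B) = 23.90 / 24.0 = 0.9958 mol
n(J) = 23.60 / 64.10 = 0.3682 mol
n/ν → Z: 0.4226, X: 0.6250, B: 0.4979, J: 0.3682; J is limiting.
n(A) = (1/1) × 0.3682 = 0.3682 mol
mass = 0.3682 × 219.40 = 80.78 g

80.8 g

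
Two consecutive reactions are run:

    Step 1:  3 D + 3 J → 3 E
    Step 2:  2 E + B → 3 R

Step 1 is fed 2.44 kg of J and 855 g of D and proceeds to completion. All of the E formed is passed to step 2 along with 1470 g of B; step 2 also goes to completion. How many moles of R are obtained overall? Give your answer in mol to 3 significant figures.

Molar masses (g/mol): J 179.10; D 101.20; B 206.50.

12.7 mol

Step 1:
n(J) = 2.440×1000 / 179.10 = 13.62 mol
n(D) = 855.0 / 101.20 = 8.449 mol
n/ν → J: 4.540, D: 2.816; D is limiting.
n(E) produced = (3/3) × 8.449 = 8.449 mol
Step 2:
n(E) available = 8.449 mol
n(B) = 1470 / 206.50 = 7.119 mol
n/ν → E: 4.225, B: 7.119; E is limiting.
n(R) = (3/2) × 8.449 = 12.67 mol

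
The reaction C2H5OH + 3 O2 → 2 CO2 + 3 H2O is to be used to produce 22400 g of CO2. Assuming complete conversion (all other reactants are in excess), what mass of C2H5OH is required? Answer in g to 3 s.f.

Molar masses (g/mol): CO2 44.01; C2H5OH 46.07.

11700 g

n(CO2) = 22400 / 44.01 = 509.0 mol
n(C2H5OH) = (1/2) × 509.0 = 254.5 mol
mass = 254.5 × 46.07 = 11720 g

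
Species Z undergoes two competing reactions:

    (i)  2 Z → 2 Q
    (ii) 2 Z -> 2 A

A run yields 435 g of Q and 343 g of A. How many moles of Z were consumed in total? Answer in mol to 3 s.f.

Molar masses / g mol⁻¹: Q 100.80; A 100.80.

n(Q) = 435 / 100.80 = 4.315 mol
n(A) = 343 / 100.80 = 3.403 mol
n(Z) via (i) = (2/2)×4.315 = 4.315 mol
n(Z) via (ii) = (2/2)×3.403 = 3.403 mol
total n(Z) = 4.315 + 3.403 = 7.718 mol

7.72 mol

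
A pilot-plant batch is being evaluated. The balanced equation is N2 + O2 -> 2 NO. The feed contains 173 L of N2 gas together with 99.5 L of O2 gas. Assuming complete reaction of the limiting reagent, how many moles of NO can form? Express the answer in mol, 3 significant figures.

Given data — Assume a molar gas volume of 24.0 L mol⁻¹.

n(N2) = 173.0 / 24.0 = 7.208 mol
n(O2) = 99.50 / 24.0 = 4.146 mol
n/ν → N2: 7.208, O2: 4.146; O2 is limiting.
n(NO) = (2/1) × 4.146 = 8.292 mol

8.29 mol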